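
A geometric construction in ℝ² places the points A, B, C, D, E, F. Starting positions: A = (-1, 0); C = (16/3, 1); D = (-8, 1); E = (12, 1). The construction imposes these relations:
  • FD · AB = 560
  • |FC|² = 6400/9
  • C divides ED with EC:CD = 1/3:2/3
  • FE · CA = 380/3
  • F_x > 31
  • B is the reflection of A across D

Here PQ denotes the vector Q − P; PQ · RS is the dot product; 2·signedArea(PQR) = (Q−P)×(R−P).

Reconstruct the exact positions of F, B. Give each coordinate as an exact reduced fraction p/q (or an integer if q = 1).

1. F_x = 32  [line 19/3·x + 1·y + -611/3 = 0 ∩ |FC|² = 6400/9]
2. F_y = 1  [line 19/3·x + 1·y + -611/3 = 0 ∩ |FC|² = 6400/9]
   → F = (32, 1)
3. B_x = -15  [B is the reflection of A across D]
4. B_y = 2  [B is the reflection of A across D]
   → B = (-15, 2)

B = (-15, 2)
F = (32, 1)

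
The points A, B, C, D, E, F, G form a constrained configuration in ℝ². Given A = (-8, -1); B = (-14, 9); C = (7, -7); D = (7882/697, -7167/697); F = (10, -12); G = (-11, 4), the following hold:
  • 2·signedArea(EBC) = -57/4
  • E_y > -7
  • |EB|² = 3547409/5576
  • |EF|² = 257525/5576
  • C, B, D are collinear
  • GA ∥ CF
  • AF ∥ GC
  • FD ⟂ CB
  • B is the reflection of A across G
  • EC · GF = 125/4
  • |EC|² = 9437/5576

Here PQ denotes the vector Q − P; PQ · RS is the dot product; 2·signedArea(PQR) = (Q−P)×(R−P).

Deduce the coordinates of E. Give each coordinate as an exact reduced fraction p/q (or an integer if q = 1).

E = (15979/2788, -18713/2788)

1. E_x = 15979/2788  [EC · GF = 125/4 ∩ 2·signedArea(EBC) = -57/4]
2. E_y = -18713/2788  [EC · GF = 125/4 ∩ 2·signedArea(EBC) = -57/4]
   → E = (15979/2788, -18713/2788)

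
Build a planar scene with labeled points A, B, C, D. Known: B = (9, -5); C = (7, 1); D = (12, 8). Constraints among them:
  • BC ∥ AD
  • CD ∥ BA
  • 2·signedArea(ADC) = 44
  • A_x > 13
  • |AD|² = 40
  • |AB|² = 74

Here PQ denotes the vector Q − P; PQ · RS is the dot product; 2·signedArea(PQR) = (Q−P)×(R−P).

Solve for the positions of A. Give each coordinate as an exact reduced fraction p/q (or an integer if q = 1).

A = (14, 2)

1. A_x = 14  [BC ∥ AD ∩ CD ∥ BA]
2. A_y = 2  [BC ∥ AD ∩ CD ∥ BA]
   → A = (14, 2)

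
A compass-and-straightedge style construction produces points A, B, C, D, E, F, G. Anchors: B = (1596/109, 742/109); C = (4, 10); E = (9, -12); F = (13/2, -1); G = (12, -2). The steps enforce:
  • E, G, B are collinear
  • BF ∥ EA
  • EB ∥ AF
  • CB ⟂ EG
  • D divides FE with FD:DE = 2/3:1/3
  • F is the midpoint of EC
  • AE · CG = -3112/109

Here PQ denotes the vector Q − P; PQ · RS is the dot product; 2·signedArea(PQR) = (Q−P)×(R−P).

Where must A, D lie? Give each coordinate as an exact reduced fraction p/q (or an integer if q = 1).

A = (187/218, -2159/109)
D = (49/6, -25/3)

1. A_x = 187/218  [EB ∥ AF ∩ BF ∥ EA]
2. A_y = -2159/109  [EB ∥ AF ∩ BF ∥ EA]
   → A = (187/218, -2159/109)
3. D_x = 49/6  [D divides FE with FD:DE = 2/3:1/3]
4. D_y = -25/3  [D divides FE with FD:DE = 2/3:1/3]
   → D = (49/6, -25/3)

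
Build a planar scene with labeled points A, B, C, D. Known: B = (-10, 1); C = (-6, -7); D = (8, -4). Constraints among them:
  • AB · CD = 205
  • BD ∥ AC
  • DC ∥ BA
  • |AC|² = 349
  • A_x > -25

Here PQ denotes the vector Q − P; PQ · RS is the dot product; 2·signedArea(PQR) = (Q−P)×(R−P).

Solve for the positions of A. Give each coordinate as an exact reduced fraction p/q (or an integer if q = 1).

A = (-24, -2)

1. A_x = -24  [BD ∥ AC ∩ DC ∥ BA]
2. A_y = -2  [BD ∥ AC ∩ DC ∥ BA]
   → A = (-24, -2)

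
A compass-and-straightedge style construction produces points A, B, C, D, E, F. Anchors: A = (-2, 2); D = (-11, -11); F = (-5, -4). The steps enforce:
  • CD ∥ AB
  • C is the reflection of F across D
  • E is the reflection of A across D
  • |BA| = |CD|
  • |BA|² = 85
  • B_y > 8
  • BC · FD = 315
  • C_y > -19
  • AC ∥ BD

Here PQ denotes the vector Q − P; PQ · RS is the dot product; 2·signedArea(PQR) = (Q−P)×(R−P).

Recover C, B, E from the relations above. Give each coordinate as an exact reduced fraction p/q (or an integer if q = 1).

B = (4, 9)
C = (-17, -18)
E = (-20, -24)

1. C_x = -17  [C is the reflection of F across D]
2. C_y = -18  [C is the reflection of F across D]
   → C = (-17, -18)
3. B_x = 4  [AC ∥ BD ∩ CD ∥ AB]
4. B_y = 9  [AC ∥ BD ∩ CD ∥ AB]
   → B = (4, 9)
5. E_x = -20  [E is the reflection of A across D]
6. E_y = -24  [E is the reflection of A across D]
   → E = (-20, -24)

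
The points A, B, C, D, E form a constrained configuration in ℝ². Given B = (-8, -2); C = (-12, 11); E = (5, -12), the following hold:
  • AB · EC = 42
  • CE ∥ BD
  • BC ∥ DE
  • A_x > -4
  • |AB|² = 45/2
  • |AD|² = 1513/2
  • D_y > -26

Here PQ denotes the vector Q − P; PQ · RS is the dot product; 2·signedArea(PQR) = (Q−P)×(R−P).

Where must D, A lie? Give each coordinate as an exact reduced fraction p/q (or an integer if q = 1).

1. D_x = 9  [BC ∥ DE ∩ CE ∥ BD]
2. D_y = -25  [BC ∥ DE ∩ CE ∥ BD]
   → D = (9, -25)
3. A_x = -7/2  [line 17·x + -23·y + 48 = 0 ∩ |AD|² = 1513/2]
4. A_y = -1/2  [line 17·x + -23·y + 48 = 0 ∩ |AD|² = 1513/2]
   → A = (-7/2, -1/2)

A = (-7/2, -1/2)
D = (9, -25)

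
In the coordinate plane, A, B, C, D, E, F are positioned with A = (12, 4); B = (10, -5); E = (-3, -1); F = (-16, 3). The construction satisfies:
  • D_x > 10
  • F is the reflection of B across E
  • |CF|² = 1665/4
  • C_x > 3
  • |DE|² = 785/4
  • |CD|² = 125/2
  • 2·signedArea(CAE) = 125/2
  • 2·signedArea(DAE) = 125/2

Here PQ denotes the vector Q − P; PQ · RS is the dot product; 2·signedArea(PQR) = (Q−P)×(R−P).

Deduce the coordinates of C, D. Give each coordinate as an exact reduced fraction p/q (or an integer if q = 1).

1. C_x = 7/2  [line 5·x + -15·y + -125/2 = 0 ∩ |CF|² = 1665/4]
2. C_y = -3  [line 5·x + -15·y + -125/2 = 0 ∩ |CF|² = 1665/4]
   → C = (7/2, -3)
3. D_x = 11  [line 5·x + -15·y + -125/2 = 0 ∩ |CD|² = 125/2]
4. D_y = -1/2  [line 5·x + -15·y + -125/2 = 0 ∩ |CD|² = 125/2]
   → D = (11, -1/2)

C = (7/2, -3)
D = (11, -1/2)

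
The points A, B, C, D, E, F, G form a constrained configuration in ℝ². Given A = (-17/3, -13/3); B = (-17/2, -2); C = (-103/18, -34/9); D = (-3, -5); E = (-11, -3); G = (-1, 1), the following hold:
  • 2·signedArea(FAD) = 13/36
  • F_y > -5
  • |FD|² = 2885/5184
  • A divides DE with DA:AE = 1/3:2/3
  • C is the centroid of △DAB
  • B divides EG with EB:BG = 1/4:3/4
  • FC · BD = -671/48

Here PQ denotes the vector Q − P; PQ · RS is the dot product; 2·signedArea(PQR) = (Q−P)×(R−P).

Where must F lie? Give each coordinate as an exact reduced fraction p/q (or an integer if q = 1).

F = (-265/72, -169/36)

1. F_x = -265/72  [2·signedArea(FAD) = 13/36 ∩ FC · BD = -671/48]
2. F_y = -169/36  [2·signedArea(FAD) = 13/36 ∩ FC · BD = -671/48]
   → F = (-265/72, -169/36)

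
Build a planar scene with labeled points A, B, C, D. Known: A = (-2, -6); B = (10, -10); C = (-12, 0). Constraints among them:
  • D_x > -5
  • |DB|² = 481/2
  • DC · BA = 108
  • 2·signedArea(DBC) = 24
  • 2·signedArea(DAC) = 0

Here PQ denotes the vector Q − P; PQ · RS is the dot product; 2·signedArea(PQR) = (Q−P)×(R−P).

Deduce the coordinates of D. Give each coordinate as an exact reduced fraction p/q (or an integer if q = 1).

D = (-9/2, -9/2)

1. D_x = -9/2  [2·signedArea(DAC) = 0 ∩ DC · BA = 108]
2. D_y = -9/2  [2·signedArea(DAC) = 0 ∩ DC · BA = 108]
   → D = (-9/2, -9/2)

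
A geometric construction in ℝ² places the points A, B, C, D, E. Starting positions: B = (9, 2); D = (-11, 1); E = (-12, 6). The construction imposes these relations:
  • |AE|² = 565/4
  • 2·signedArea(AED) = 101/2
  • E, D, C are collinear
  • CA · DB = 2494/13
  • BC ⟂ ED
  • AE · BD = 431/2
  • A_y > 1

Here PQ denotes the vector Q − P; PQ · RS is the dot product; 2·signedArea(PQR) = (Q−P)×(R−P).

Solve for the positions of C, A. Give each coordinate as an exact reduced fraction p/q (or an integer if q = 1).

A = (-1, 3/2)
C = (-271/26, -49/26)

1. C_x = -271/26  [E, D, C are collinear ∩ BC ⟂ ED]
2. C_y = -49/26  [E, D, C are collinear ∩ BC ⟂ ED]
   → C = (-271/26, -49/26)
3. A_x = -1  [AE · BD = 431/2 ∩ 2·signedArea(AED) = 101/2]
4. A_y = 3/2  [AE · BD = 431/2 ∩ 2·signedArea(AED) = 101/2]
   → A = (-1, 3/2)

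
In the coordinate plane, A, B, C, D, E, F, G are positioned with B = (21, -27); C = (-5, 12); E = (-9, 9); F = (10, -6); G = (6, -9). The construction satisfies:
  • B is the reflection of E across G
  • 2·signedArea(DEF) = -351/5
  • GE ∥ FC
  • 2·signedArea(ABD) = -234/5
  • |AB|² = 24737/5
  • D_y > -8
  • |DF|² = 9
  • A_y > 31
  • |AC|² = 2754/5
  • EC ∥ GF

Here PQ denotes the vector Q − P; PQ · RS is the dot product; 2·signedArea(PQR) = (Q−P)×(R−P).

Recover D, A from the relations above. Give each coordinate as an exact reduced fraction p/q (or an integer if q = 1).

1. D_x = 38/5  [line 15·x + 19·y + 171/5 = 0 ∩ |DF|² = 9]
2. D_y = -39/5  [line 15·x + 19·y + 171/5 = 0 ∩ |DF|² = 9]
   → D = (38/5, -39/5)
3. A_x = -88/5  [line -96/5·x + -67/5·y + 441/5 = 0 ∩ |AB|² = 24737/5]
4. A_y = 159/5  [line -96/5·x + -67/5·y + 441/5 = 0 ∩ |AB|² = 24737/5]
   → A = (-88/5, 159/5)

A = (-88/5, 159/5)
D = (38/5, -39/5)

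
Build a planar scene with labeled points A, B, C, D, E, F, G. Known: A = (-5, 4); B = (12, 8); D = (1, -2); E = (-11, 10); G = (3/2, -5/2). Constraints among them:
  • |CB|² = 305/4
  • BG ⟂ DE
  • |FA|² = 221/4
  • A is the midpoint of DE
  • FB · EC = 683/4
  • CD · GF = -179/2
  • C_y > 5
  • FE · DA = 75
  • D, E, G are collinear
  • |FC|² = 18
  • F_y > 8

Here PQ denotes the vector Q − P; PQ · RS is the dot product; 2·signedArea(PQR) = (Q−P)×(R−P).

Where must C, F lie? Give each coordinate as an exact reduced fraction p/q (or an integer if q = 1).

1. F_x = 1/2  [line 6·x + -6·y + 51 = 0 ∩ |FA|² = 221/4]
2. F_y = 9  [line 6·x + -6·y + 51 = 0 ∩ |FA|² = 221/4]
   → F = (1/2, 9)
3. C_x = 7/2  [CD · GF = -179/2 ∩ FB · EC = 683/4]
4. C_y = 6  [CD · GF = -179/2 ∩ FB · EC = 683/4]
   → C = (7/2, 6)

C = (7/2, 6)
F = (1/2, 9)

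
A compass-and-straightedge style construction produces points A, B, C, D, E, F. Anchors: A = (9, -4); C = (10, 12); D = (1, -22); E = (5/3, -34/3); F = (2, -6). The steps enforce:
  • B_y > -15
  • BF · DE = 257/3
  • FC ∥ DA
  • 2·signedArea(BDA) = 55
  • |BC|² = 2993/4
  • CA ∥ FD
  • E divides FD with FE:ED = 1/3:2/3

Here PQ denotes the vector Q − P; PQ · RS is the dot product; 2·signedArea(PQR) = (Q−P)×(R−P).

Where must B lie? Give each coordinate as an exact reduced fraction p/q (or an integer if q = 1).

1. B_x = 3/2  [2·signedArea(BDA) = 55 ∩ BF · DE = 257/3]
2. B_y = -14  [2·signedArea(BDA) = 55 ∩ BF · DE = 257/3]
   → B = (3/2, -14)

B = (3/2, -14)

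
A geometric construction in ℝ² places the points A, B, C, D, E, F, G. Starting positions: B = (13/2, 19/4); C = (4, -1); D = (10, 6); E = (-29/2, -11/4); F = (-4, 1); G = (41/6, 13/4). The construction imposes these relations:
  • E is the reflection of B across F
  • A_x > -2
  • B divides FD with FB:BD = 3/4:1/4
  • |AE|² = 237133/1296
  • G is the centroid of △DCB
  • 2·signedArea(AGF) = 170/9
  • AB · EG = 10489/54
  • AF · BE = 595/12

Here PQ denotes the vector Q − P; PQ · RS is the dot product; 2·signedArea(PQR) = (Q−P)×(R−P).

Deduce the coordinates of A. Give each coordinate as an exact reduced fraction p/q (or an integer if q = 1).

A = (-11/9, -1/6)

1. A_x = -11/9  [AF · BE = 595/12 ∩ 2·signedArea(AGF) = 170/9]
2. A_y = -1/6  [AF · BE = 595/12 ∩ 2·signedArea(AGF) = 170/9]
   → A = (-11/9, -1/6)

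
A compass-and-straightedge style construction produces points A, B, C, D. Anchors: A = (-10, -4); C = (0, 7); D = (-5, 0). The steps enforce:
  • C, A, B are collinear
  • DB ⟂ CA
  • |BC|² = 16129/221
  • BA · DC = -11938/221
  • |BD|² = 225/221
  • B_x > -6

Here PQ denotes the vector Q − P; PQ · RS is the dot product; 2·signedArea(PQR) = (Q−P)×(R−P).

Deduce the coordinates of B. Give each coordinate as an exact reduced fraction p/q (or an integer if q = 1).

1. B_x = -1270/221  [C, A, B are collinear ∩ DB ⟂ CA]
2. B_y = 150/221  [C, A, B are collinear ∩ DB ⟂ CA]
   → B = (-1270/221, 150/221)

B = (-1270/221, 150/221)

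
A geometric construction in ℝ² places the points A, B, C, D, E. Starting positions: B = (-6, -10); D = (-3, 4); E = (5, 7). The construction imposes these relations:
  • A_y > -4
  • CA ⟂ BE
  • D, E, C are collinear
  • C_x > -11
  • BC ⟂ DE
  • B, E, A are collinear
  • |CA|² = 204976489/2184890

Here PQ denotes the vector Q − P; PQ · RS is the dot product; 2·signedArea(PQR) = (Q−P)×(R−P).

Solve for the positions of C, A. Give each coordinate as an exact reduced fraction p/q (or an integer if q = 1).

A = (-62881/29930, -118947/29930)
C = (-747/73, 94/73)

1. C_x = -747/73  [D, E, C are collinear ∩ BC ⟂ DE]
2. C_y = 94/73  [D, E, C are collinear ∩ BC ⟂ DE]
   → C = (-747/73, 94/73)
3. A_x = -62881/29930  [B, E, A are collinear ∩ CA ⟂ BE]
4. A_y = -118947/29930  [B, E, A are collinear ∩ CA ⟂ BE]
   → A = (-62881/29930, -118947/29930)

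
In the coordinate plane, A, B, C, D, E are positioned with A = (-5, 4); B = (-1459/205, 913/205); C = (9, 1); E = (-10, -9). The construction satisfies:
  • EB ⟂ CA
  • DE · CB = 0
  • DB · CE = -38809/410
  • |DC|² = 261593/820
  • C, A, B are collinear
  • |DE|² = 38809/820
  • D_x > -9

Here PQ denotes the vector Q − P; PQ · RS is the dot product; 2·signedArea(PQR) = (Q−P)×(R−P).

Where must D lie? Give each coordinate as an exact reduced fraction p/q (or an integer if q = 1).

1. D_x = -3509/410  [DE · CB = 0 ∩ DB · CE = -38809/410]
2. D_y = -466/205  [DE · CB = 0 ∩ DB · CE = -38809/410]
   → D = (-3509/410, -466/205)

D = (-3509/410, -466/205)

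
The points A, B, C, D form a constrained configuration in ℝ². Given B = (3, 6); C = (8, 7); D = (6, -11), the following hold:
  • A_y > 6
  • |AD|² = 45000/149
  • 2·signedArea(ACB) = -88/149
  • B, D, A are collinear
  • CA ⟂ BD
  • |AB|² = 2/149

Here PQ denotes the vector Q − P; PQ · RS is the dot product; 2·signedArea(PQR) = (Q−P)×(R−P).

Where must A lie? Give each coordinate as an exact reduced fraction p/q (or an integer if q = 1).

A = (444/149, 911/149)

1. A_x = 444/149  [B, D, A are collinear ∩ CA ⟂ BD]
2. A_y = 911/149  [B, D, A are collinear ∩ CA ⟂ BD]
   → A = (444/149, 911/149)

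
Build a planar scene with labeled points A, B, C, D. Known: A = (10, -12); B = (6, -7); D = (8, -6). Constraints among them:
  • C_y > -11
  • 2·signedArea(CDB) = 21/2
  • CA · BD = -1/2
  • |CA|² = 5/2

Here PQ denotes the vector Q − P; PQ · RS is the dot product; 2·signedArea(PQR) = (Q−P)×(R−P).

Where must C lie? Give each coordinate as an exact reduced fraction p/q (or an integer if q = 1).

1. C_x = 19/2  [2·signedArea(CDB) = 21/2 ∩ CA · BD = -1/2]
2. C_y = -21/2  [2·signedArea(CDB) = 21/2 ∩ CA · BD = -1/2]
   → C = (19/2, -21/2)

C = (19/2, -21/2)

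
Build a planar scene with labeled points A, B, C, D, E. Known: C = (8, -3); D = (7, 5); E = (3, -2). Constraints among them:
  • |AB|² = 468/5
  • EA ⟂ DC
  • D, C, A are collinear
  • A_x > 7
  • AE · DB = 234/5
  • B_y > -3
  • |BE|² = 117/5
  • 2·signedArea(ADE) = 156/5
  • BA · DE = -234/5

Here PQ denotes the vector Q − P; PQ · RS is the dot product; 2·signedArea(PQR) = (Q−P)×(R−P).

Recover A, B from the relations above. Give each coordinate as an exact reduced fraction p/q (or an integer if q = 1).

1. A_x = 39/5  [D, C, A are collinear ∩ EA ⟂ DC]
2. A_y = -7/5  [D, C, A are collinear ∩ EA ⟂ DC]
   → A = (39/5, -7/5)
3. B_x = -9/5  [BA · DE = -234/5 ∩ AE · DB = 234/5]
4. B_y = -13/5  [BA · DE = -234/5 ∩ AE · DB = 234/5]
   → B = (-9/5, -13/5)

A = (39/5, -7/5)
B = (-9/5, -13/5)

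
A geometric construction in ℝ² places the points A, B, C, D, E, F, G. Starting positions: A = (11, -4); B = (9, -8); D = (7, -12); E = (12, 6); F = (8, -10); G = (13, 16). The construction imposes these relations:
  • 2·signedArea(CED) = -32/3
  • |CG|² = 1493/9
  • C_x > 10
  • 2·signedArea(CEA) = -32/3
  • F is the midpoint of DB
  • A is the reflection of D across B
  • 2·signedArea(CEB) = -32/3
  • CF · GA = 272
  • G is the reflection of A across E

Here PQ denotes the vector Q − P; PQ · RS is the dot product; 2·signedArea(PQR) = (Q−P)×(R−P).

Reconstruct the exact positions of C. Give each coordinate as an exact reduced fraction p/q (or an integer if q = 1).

C = (32/3, 10/3)

1. C_x = 32/3  [2·signedArea(CED) = -32/3 ∩ 2·signedArea(CEB) = -32/3]
2. C_y = 10/3  [2·signedArea(CED) = -32/3 ∩ 2·signedArea(CEB) = -32/3]
   → C = (32/3, 10/3)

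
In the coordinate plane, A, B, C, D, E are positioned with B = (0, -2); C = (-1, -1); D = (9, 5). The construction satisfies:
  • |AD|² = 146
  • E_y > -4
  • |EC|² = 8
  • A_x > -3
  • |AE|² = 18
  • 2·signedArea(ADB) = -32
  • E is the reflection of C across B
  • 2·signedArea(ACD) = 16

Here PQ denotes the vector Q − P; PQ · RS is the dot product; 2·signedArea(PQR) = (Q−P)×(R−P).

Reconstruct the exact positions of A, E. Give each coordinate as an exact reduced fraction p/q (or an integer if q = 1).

1. A_x = -2  [2·signedArea(ADB) = -32 ∩ 2·signedArea(ACD) = 16]
2. A_y = 0  [2·signedArea(ADB) = -32 ∩ 2·signedArea(ACD) = 16]
   → A = (-2, 0)
3. E_x = 1  [E is the reflection of C across B]
4. E_y = -3  [E is the reflection of C across B]
   → E = (1, -3)

A = (-2, 0)
E = (1, -3)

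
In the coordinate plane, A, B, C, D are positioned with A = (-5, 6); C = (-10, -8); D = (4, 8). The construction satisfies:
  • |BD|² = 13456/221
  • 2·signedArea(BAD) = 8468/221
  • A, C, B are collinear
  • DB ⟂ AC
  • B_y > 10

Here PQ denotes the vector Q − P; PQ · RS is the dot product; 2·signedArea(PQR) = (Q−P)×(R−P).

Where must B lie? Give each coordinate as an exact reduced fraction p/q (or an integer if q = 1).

1. B_x = -740/221  [A, C, B are collinear ∩ DB ⟂ AC]
2. B_y = 2348/221  [A, C, B are collinear ∩ DB ⟂ AC]
   → B = (-740/221, 2348/221)

B = (-740/221, 2348/221)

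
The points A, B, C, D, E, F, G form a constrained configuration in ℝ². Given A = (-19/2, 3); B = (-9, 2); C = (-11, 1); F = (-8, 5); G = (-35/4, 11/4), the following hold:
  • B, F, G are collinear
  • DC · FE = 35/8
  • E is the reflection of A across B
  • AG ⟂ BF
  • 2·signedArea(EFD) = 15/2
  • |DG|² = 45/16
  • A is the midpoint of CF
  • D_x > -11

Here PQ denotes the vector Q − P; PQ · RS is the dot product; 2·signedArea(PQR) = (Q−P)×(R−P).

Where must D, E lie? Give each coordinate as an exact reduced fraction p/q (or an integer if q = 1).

1. E_x = -17/2  [E is the reflection of A across B]
2. E_y = 1  [E is the reflection of A across B]
   → E = (-17/2, 1)
3. D_x = -41/4  [DC · FE = 35/8 ∩ 2·signedArea(EFD) = 15/2]
4. D_y = 2  [DC · FE = 35/8 ∩ 2·signedArea(EFD) = 15/2]
   → D = (-41/4, 2)

D = (-41/4, 2)
E = (-17/2, 1)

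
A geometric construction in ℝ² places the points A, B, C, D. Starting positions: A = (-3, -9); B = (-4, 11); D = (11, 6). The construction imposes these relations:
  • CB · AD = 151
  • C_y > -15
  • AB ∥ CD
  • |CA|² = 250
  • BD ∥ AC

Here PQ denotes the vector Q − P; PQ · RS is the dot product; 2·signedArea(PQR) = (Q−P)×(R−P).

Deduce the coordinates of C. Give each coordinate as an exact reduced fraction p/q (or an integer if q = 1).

C = (12, -14)

1. C_x = 12  [AB ∥ CD ∩ BD ∥ AC]
2. C_y = -14  [AB ∥ CD ∩ BD ∥ AC]
   → C = (12, -14)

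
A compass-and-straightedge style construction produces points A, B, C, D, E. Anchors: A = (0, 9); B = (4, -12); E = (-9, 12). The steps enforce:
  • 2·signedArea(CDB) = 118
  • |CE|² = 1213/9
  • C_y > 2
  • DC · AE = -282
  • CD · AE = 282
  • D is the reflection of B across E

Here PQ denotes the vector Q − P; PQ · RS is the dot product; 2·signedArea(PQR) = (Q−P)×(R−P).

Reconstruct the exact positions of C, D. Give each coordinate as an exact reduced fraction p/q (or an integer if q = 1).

1. D_x = -22  [D is the reflection of B across E]
2. D_y = 36  [D is the reflection of B across E]
   → D = (-22, 36)
3. C_x = -5/3  [2·signedArea(CDB) = 118 ∩ DC · AE = -282]
4. C_y = 3  [2·signedArea(CDB) = 118 ∩ DC · AE = -282]
   → C = (-5/3, 3)

C = (-5/3, 3)
D = (-22, 36)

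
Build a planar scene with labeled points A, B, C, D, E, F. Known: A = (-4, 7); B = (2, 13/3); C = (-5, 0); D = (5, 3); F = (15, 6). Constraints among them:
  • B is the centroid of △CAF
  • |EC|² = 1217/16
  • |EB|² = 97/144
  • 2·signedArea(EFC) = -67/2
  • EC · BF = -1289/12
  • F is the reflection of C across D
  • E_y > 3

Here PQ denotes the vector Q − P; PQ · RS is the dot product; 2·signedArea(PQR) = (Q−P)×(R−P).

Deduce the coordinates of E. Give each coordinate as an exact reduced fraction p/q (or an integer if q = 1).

1. E_x = 11/4  [2·signedArea(EFC) = -67/2 ∩ EC · BF = -1289/12]
2. E_y = 4  [2·signedArea(EFC) = -67/2 ∩ EC · BF = -1289/12]
   → E = (11/4, 4)

E = (11/4, 4)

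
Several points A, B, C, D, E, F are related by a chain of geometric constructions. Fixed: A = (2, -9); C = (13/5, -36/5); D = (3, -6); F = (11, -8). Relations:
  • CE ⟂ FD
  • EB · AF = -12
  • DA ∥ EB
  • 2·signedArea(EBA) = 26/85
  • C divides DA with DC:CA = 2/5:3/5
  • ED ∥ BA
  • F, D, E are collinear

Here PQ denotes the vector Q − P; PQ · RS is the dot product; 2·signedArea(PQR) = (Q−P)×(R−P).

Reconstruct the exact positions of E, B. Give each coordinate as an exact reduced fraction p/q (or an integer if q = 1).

1. E_x = 247/85  [F, D, E are collinear ∩ CE ⟂ FD]
2. E_y = -508/85  [F, D, E are collinear ∩ CE ⟂ FD]
   → E = (247/85, -508/85)
3. B_x = 162/85  [ED ∥ BA ∩ DA ∥ EB]
4. B_y = -763/85  [ED ∥ BA ∩ DA ∥ EB]
   → B = (162/85, -763/85)

B = (162/85, -763/85)
E = (247/85, -508/85)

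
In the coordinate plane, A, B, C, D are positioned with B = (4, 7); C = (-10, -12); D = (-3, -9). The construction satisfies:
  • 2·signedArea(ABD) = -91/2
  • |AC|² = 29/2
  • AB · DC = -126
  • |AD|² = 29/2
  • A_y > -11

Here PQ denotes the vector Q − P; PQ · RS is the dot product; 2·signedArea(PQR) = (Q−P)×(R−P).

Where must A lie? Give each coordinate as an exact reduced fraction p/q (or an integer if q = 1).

A = (-13/2, -21/2)

1. A_x = -13/2  [2·signedArea(ABD) = -91/2 ∩ AB · DC = -126]
2. A_y = -21/2  [2·signedArea(ABD) = -91/2 ∩ AB · DC = -126]
   → A = (-13/2, -21/2)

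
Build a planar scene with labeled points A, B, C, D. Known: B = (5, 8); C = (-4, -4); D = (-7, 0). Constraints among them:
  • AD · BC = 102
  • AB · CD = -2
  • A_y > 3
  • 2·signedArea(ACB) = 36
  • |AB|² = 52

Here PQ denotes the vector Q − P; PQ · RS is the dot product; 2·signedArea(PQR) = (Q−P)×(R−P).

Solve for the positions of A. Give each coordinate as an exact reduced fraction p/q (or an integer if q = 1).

1. A_x = -1  [AB · CD = -2 ∩ AD · BC = 102]
2. A_y = 4  [AB · CD = -2 ∩ AD · BC = 102]
   → A = (-1, 4)

A = (-1, 4)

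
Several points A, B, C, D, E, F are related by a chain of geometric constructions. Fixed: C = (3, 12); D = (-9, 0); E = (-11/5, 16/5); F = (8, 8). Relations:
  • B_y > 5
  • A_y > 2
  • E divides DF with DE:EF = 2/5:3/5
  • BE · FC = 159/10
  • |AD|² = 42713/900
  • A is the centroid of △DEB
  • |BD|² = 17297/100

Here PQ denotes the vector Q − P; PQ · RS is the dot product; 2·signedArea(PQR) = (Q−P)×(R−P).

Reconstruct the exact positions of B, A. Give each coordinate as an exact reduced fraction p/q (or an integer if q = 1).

A = (-83/30, 44/15)
B = (29/10, 28/5)

1. B_x = 29/10  [line 5·x + -4·y + 79/10 = 0 ∩ |BD|² = 17297/100]
2. B_y = 28/5  [line 5·x + -4·y + 79/10 = 0 ∩ |BD|² = 17297/100]
   → B = (29/10, 28/5)
3. A_x = -83/30  [A is the centroid of △DEB]
4. A_y = 44/15  [A is the centroid of △DEB]
   → A = (-83/30, 44/15)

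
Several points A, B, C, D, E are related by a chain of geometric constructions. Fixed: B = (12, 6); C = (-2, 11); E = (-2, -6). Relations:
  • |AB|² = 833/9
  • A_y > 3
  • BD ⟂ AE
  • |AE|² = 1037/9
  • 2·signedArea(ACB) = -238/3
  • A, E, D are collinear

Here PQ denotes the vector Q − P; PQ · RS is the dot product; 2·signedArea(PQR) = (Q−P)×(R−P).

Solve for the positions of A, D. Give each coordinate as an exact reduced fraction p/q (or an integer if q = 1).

1. A_x = 8/3  [line 5·x + 14·y + -194/3 = 0 ∩ |AB|² = 833/9]
2. A_y = 11/3  [line 5·x + 14·y + -194/3 = 0 ∩ |AB|² = 833/9]
   → A = (8/3, 11/3)
3. D_x = 326/61  [A, E, D are collinear ∩ BD ⟂ AE]
4. D_y = 562/61  [A, E, D are collinear ∩ BD ⟂ AE]
   → D = (326/61, 562/61)

A = (8/3, 11/3)
D = (326/61, 562/61)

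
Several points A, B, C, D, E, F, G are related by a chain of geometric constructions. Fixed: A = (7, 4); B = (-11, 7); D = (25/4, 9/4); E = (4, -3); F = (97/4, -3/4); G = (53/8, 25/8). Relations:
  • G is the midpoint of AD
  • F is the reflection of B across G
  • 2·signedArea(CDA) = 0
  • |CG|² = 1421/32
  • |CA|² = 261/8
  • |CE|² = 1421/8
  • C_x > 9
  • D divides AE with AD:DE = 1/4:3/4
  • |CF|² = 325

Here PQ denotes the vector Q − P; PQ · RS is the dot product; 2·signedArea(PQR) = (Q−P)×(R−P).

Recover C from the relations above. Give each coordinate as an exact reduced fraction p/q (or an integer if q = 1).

C = (37/4, 37/4)

1. C_x = 37/4  [line -7/4·x + 3/4·y + 37/4 = 0 ∩ |CE|² = 1421/8]
2. C_y = 37/4  [line -7/4·x + 3/4·y + 37/4 = 0 ∩ |CE|² = 1421/8]
   → C = (37/4, 37/4)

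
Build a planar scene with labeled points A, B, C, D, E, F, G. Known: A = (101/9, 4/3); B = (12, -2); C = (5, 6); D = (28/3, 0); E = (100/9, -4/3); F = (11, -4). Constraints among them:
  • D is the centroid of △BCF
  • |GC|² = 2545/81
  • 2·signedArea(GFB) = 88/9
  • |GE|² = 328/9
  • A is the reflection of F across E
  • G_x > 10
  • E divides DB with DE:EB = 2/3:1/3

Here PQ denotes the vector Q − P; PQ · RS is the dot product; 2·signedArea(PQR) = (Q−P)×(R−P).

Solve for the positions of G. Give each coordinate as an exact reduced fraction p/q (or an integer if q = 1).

1. G_x = 94/9  [line -2·x + 1·y + 146/9 = 0 ∩ |GE|² = 328/9]
2. G_y = 14/3  [line -2·x + 1·y + 146/9 = 0 ∩ |GE|² = 328/9]
   → G = (94/9, 14/3)

G = (94/9, 14/3)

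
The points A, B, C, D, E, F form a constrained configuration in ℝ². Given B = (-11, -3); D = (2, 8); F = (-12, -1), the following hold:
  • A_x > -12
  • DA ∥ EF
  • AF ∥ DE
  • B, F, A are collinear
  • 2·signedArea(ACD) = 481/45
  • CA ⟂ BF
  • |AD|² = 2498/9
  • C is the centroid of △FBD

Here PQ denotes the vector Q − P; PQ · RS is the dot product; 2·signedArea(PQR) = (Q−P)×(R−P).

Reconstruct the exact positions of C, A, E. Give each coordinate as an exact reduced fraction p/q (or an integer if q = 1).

1. C_x = -7  [C is the centroid of △FBD]
2. C_y = 4/3  [C is the centroid of △FBD]
   → C = (-7, 4/3)
3. A_x = -179/15  [B, F, A are collinear ∩ CA ⟂ BF]
4. A_y = -17/15  [B, F, A are collinear ∩ CA ⟂ BF]
   → A = (-179/15, -17/15)
5. E_x = 29/15  [DA ∥ EF ∩ AF ∥ DE]
6. E_y = 122/15  [DA ∥ EF ∩ AF ∥ DE]
   → E = (29/15, 122/15)

A = (-179/15, -17/15)
C = (-7, 4/3)
E = (29/15, 122/15)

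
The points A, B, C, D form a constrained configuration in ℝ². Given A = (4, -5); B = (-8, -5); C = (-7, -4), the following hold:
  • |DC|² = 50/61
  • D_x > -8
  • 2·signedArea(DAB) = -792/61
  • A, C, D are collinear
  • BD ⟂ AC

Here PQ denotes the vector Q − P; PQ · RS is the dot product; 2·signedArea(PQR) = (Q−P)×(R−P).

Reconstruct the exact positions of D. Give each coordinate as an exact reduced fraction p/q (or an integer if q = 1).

D = (-482/61, -239/61)

1. D_x = -482/61  [A, C, D are collinear ∩ BD ⟂ AC]
2. D_y = -239/61  [A, C, D are collinear ∩ BD ⟂ AC]
   → D = (-482/61, -239/61)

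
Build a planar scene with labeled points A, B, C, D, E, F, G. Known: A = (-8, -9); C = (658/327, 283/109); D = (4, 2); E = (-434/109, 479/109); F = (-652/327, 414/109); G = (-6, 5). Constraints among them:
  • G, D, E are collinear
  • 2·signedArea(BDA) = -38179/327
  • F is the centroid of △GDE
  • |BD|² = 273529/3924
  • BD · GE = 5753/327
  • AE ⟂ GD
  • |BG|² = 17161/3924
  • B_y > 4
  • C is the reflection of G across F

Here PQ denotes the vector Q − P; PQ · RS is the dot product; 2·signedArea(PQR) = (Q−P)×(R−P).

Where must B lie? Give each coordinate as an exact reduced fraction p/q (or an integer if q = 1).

B = (-1307/327, 959/218)

1. B_x = -1307/327  [BD · GE = 5753/327 ∩ 2·signedArea(BDA) = -38179/327]
2. B_y = 959/218  [BD · GE = 5753/327 ∩ 2·signedArea(BDA) = -38179/327]
   → B = (-1307/327, 959/218)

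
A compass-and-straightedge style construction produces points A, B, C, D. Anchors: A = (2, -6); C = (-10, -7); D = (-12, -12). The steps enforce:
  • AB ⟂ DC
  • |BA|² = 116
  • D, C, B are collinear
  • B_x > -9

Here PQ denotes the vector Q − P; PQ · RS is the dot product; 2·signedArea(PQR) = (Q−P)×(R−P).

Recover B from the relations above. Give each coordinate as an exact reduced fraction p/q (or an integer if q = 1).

B = (-8, -2)

1. B_x = -8  [D, C, B are collinear ∩ AB ⟂ DC]
2. B_y = -2  [D, C, B are collinear ∩ AB ⟂ DC]
   → B = (-8, -2)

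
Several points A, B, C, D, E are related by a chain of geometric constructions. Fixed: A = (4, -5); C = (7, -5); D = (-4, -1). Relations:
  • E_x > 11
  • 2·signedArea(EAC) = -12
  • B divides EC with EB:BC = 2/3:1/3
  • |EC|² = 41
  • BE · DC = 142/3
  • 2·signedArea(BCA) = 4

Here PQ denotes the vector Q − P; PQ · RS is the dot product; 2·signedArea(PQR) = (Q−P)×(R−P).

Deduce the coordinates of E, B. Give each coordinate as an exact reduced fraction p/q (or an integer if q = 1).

1. E_y = -9  [2·signedArea(EAC) = -12]
2. E_x = 12  [|EC|² = 41]
   → E = (12, -9)
3. B_x = 26/3  [B divides EC with EB:BC = 2/3:1/3]
4. B_y = -19/3  [B divides EC with EB:BC = 2/3:1/3]
   → B = (26/3, -19/3)

B = (26/3, -19/3)
E = (12, -9)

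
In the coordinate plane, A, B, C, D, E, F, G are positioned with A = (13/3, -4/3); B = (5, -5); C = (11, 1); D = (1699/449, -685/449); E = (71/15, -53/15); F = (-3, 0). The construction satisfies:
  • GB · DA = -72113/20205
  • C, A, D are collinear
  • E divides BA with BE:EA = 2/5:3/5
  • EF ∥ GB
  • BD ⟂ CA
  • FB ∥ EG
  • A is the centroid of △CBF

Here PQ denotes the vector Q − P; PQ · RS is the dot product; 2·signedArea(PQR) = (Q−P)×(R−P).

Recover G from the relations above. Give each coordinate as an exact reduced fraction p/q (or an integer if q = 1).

1. G_x = 191/15  [EF ∥ GB ∩ FB ∥ EG]
2. G_y = -128/15  [EF ∥ GB ∩ FB ∥ EG]
   → G = (191/15, -128/15)

G = (191/15, -128/15)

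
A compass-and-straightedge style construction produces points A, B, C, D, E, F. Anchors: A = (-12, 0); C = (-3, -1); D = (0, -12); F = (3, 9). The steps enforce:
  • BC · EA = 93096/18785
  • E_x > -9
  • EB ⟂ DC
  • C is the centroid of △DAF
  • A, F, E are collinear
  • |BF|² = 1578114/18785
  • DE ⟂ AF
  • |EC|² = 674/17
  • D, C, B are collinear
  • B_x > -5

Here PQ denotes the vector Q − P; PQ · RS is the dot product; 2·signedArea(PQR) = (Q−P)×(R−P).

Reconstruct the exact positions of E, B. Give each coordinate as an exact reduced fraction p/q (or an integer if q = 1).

B = (-4608/1105, 3636/1105)
E = (-144/17, 36/17)

1. E_x = -144/17  [A, F, E are collinear ∩ DE ⟂ AF]
2. E_y = 36/17  [A, F, E are collinear ∩ DE ⟂ AF]
   → E = (-144/17, 36/17)
3. B_x = -4608/1105  [D, C, B are collinear ∩ EB ⟂ DC]
4. B_y = 3636/1105  [D, C, B are collinear ∩ EB ⟂ DC]
   → B = (-4608/1105, 3636/1105)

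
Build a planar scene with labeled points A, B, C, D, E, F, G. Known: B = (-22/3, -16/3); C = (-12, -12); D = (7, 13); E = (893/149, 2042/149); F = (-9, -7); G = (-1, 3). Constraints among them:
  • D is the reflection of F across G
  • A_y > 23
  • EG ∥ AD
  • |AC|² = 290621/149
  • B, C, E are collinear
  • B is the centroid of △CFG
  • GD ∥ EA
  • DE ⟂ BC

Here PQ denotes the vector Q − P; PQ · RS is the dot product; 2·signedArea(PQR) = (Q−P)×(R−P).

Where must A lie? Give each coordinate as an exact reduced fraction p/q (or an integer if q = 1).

A = (2085/149, 3532/149)

1. A_x = 2085/149  [EG ∥ AD ∩ GD ∥ EA]
2. A_y = 3532/149  [EG ∥ AD ∩ GD ∥ EA]
   → A = (2085/149, 3532/149)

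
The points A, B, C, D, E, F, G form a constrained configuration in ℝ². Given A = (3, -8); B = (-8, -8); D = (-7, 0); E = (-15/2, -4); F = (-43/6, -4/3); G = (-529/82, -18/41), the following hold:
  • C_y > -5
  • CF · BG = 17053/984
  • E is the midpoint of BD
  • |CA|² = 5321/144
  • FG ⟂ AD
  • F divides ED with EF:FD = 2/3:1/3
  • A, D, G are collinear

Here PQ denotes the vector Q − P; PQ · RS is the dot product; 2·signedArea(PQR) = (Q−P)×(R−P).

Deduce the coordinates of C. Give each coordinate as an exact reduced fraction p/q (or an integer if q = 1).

1. C_x = -25/12  [line -127/82·x + -310/41·y + -37895/984 = 0 ∩ |CA|² = 5321/144]
2. C_y = -14/3  [line -127/82·x + -310/41·y + -37895/984 = 0 ∩ |CA|² = 5321/144]
   → C = (-25/12, -14/3)

C = (-25/12, -14/3)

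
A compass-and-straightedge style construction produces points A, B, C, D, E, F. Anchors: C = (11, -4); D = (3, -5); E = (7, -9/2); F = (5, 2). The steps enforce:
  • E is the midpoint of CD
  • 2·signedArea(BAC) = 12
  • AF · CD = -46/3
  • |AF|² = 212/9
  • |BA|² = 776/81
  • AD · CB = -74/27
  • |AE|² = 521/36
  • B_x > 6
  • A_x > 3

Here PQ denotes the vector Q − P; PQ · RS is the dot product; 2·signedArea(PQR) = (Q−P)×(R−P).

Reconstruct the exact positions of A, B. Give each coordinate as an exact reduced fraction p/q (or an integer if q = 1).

A = (11/3, -8/3)
B = (59/9, -14/9)

1. A_x = 11/3  [line 8·x + 1·y + -80/3 = 0 ∩ |AF|² = 212/9]
2. A_y = -8/3  [line 8·x + 1·y + -80/3 = 0 ∩ |AF|² = 212/9]
   → A = (11/3, -8/3)
3. B_x = 59/9  [2·signedArea(BAC) = 12 ∩ AD · CB = -74/27]
4. B_y = -14/9  [2·signedArea(BAC) = 12 ∩ AD · CB = -74/27]
   → B = (59/9, -14/9)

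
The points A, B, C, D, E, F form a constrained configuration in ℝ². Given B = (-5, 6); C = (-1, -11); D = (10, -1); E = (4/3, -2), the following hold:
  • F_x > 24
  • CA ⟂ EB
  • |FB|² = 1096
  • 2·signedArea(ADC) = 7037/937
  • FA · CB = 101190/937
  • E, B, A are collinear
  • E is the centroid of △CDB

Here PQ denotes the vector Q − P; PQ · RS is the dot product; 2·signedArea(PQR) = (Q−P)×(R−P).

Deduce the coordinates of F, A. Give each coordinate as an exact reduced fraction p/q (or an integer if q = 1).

1. A_x = 4511/937  [E, B, A are collinear ∩ CA ⟂ EB]
2. A_y = -5994/937  [E, B, A are collinear ∩ CA ⟂ EB]
   → A = (4511/937, -5994/937)
3. F_x = 25  [line 4·x + -17·y + -236 = 0 ∩ |FB|² = 1096]
4. F_y = -8  [line 4·x + -17·y + -236 = 0 ∩ |FB|² = 1096]
   → F = (25, -8)

A = (4511/937, -5994/937)
F = (25, -8)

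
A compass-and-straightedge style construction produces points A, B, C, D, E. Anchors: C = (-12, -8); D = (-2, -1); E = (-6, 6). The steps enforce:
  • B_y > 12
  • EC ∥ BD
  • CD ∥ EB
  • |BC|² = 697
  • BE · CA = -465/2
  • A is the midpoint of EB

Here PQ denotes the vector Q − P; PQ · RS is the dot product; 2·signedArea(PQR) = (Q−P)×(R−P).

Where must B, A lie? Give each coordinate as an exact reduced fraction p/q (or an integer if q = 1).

1. B_x = 4  [EC ∥ BD ∩ CD ∥ EB]
2. B_y = 13  [EC ∥ BD ∩ CD ∥ EB]
   → B = (4, 13)
3. A_x = -1  [A is the midpoint of EB]
4. A_y = 19/2  [A is the midpoint of EB]
   → A = (-1, 19/2)

A = (-1, 19/2)
B = (4, 13)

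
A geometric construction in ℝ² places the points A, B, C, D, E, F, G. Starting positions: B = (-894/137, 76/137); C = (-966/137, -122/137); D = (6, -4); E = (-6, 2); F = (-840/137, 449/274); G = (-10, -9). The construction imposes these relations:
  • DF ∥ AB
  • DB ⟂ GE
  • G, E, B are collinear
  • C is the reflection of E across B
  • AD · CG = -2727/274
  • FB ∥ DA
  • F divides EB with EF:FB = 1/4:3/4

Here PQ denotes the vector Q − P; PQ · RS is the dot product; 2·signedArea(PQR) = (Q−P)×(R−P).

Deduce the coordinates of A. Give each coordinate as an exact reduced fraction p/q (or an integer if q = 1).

1. A_x = 768/137  [DF ∥ AB ∩ FB ∥ DA]
2. A_y = -1393/274  [DF ∥ AB ∩ FB ∥ DA]
   → A = (768/137, -1393/274)

A = (768/137, -1393/274)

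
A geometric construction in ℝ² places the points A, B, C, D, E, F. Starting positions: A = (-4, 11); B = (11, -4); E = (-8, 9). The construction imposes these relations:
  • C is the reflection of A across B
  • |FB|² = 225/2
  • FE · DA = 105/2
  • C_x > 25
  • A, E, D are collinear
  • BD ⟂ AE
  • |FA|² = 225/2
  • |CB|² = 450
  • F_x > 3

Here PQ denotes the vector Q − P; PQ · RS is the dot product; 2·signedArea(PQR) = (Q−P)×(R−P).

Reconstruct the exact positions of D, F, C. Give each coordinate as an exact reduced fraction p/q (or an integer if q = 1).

C = (26, -19)
D = (2, 14)
F = (7/2, 7/2)

1. D_x = 2  [A, E, D are collinear ∩ BD ⟂ AE]
2. D_y = 14  [A, E, D are collinear ∩ BD ⟂ AE]
   → D = (2, 14)
3. F_x = 7/2  [line 6·x + 3·y + -63/2 = 0 ∩ |FA|² = 225/2]
4. F_y = 7/2  [line 6·x + 3·y + -63/2 = 0 ∩ |FA|² = 225/2]
   → F = (7/2, 7/2)
5. C_x = 26  [C is the reflection of A across B]
6. C_y = -19  [C is the reflection of A across B]
   → C = (26, -19)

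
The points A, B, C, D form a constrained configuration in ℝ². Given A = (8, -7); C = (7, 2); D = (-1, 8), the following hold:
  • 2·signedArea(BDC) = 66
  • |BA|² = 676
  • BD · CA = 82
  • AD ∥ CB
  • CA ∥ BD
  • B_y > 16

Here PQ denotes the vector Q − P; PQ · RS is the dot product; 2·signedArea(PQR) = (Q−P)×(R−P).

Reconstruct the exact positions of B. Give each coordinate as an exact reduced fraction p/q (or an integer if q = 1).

1. B_x = -2  [CA ∥ BD ∩ AD ∥ CB]
2. B_y = 17  [CA ∥ BD ∩ AD ∥ CB]
   → B = (-2, 17)

B = (-2, 17)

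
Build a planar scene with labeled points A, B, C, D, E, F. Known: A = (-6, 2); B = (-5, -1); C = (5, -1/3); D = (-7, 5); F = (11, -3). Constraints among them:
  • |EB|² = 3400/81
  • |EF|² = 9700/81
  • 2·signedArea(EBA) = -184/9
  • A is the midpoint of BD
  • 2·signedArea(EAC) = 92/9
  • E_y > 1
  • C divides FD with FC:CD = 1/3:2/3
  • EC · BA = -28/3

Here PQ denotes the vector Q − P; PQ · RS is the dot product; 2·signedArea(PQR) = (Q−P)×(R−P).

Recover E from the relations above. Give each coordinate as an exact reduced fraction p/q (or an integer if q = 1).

E = (1, 13/9)

1. E_x = 1  [2·signedArea(EAC) = 92/9 ∩ EC · BA = -28/3]
2. E_y = 13/9  [2·signedArea(EAC) = 92/9 ∩ EC · BA = -28/3]
   → E = (1, 13/9)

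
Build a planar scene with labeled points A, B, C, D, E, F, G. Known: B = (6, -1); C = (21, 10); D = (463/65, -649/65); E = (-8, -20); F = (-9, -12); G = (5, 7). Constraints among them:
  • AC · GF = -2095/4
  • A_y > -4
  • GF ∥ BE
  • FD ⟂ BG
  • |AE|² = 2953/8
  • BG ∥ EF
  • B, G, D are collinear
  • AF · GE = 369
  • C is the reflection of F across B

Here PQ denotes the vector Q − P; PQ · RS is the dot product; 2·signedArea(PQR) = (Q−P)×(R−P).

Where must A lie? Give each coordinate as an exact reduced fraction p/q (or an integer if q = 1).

1. A_x = 9/4  [AF · GE = 369 ∩ AC · GF = -2095/4]
2. A_y = -15/4  [AF · GE = 369 ∩ AC · GF = -2095/4]
   → A = (9/4, -15/4)

A = (9/4, -15/4)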